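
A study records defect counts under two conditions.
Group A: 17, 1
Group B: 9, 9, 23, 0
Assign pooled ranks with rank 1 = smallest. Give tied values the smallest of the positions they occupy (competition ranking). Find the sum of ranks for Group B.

Sorted (ascending): 0, 1, 9, 9, 17, 23
The 2 values of 9 occupy positions 3–4 → each gets rank 3.
Group B values → pooled ranks: 9→3, 9→3, 23→6, 0→1
Rank sum = 3 + 3 + 6 + 1 = 13

13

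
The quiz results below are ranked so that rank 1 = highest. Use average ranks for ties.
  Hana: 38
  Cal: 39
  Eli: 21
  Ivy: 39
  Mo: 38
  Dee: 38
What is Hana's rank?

Sorted (descending): 39, 39, 38, 38, 38, 21
The 2 values of 39 occupy positions 1–2 → average rank (1+2)/2 = 1.5.
The 3 values of 38 occupy positions 3–5 → average rank 4.
Hana has value 38 → rank 4.

4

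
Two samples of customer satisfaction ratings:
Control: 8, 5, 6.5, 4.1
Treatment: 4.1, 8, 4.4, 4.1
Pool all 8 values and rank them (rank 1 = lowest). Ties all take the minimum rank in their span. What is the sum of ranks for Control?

19

Sorted (ascending): 4.1, 4.1, 4.1, 4.4, 5, 6.5, 8, 8
The 3 values of 4.1 occupy positions 1–3 → each gets rank 1.
The 2 values of 8 occupy positions 7–8 → each gets rank 7.
Control values → pooled ranks: 8→7, 5→5, 6.5→6, 4.1→1
Rank sum = 7 + 5 + 6 + 1 = 19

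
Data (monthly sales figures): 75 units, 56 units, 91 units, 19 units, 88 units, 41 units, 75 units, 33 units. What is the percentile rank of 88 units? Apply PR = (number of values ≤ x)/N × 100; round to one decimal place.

87.5

N = 8.
Strictly below 88: 6. Equal to 88: 1.
PR = 7/8 × 100 = 87.5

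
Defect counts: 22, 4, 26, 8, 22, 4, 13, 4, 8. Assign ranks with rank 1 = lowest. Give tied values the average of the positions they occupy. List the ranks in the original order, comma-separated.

Sorted (ascending): 4, 4, 4, 8, 8, 13, 22, 22, 26
The 3 values of 4 occupy positions 1–3 → average rank 2.
The 2 values of 8 occupy positions 4–5 → average rank (4+5)/2 = 4.5.
The 2 values of 22 occupy positions 7–8 → average rank (7+8)/2 = 7.5.

7.5, 2, 9, 4.5, 7.5, 2, 6, 2, 4.5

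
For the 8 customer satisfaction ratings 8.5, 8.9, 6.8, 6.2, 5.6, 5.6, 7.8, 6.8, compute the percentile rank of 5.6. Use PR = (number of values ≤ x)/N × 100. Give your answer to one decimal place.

N = 8.
Strictly below 5.6: 0. Equal to 5.6: 2.
PR = 2/8 × 100 = 25.0

25.0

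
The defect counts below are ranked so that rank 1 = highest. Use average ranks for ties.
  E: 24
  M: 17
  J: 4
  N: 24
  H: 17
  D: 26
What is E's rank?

Sorted (descending): 26, 24, 24, 17, 17, 4
The 2 values of 24 occupy positions 2–3 → average rank (2+3)/2 = 2.5.
The 2 values of 17 occupy positions 4–5 → average rank (4+5)/2 = 4.5.
E has value 24 → rank 2.5.

2.5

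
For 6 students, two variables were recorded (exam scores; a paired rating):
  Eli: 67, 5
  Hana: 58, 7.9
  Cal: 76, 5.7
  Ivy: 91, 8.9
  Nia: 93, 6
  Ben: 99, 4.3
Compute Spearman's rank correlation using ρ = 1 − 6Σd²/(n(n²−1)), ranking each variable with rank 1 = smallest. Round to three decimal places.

-0.314

Ranks of variable 1: 2, 1, 3, 4, 5, 6
Ranks of variable 2: 2, 5, 3, 6, 4, 1
d = r₁ − r₂: 0, -4, 0, -2, 1, 5
d²: 0, 16, 0, 4, 1, 25; Σd² = 46
ρ = 1 − 6·46/(6·35) = 1 − 276/210 = -0.314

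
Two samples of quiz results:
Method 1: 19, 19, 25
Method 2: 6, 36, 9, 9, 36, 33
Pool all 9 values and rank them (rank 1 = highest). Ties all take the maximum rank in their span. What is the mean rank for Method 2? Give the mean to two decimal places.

5.33

Sorted (descending): 36, 36, 33, 25, 19, 19, 9, 9, 6
The 2 values of 36 occupy positions 1–2 → each gets rank 2.
The 2 values of 19 occupy positions 5–6 → each gets rank 6.
The 2 values of 9 occupy positions 7–8 → each gets rank 8.
Method 2 values → pooled ranks: 6→9, 36→2, 9→8, 9→8, 36→2, 33→3
Mean rank = (9 + 2 + 8 + 8 + 2 + 3) / 6 = 5.33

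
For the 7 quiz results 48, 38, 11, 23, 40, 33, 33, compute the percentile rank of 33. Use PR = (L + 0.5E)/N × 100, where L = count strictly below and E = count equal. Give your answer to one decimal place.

42.9

N = 7.
Strictly below 33: 2. Equal to 33: 2.
PR = (2 + 0.5·2)/7 × 100 = 42.9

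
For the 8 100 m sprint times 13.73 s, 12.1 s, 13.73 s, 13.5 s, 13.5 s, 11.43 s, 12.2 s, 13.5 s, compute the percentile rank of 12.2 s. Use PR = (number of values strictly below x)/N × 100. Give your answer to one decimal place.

N = 8.
Strictly below 12.2: 2. Equal to 12.2: 1.
PR = 2/8 × 100 = 25.0

25.0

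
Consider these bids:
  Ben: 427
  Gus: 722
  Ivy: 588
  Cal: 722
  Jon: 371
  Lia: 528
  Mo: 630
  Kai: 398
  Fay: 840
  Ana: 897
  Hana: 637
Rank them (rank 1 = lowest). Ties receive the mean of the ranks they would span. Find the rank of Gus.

8.5

Sorted (ascending): 371, 398, 427, 528, 588, 630, 637, 722, 722, 840, 897
The 2 values of 722 occupy positions 8–9 → average rank (8+9)/2 = 8.5.
Gus has value 722 → rank 8.5.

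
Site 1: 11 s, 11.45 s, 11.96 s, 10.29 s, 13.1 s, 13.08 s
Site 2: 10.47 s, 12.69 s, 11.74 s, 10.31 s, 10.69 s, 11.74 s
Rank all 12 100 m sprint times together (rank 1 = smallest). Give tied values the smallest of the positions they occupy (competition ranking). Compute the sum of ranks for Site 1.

Sorted (ascending): 10.29, 10.31, 10.47, 10.69, 11, 11.45, 11.74, 11.74, 11.96, 12.69, 13.08, 13.1
The 2 values of 11.74 occupy positions 7–8 → each gets rank 7.
Site 1 values → pooled ranks: 11→5, 11.45→6, 11.96→9, 10.29→1, 13.1→12, 13.08→11
Rank sum = 5 + 6 + 9 + 1 + 12 + 11 = 44

44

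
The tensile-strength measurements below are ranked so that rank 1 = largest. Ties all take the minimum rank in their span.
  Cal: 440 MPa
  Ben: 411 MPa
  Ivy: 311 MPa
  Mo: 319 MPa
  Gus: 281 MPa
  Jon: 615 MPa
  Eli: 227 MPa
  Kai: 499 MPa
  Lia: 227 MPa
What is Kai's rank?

2

Sorted (descending): 615, 499, 440, 411, 319, 311, 281, 227, 227
The 2 values of 227 occupy positions 8–9 → each gets rank 8.
Kai has value 499 MPa → rank 2.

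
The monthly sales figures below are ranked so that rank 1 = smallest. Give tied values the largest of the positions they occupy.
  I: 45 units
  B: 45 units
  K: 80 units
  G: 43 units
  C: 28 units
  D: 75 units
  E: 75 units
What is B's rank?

Sorted (ascending): 28, 43, 45, 45, 75, 75, 80
The 2 values of 45 occupy positions 3–4 → each gets rank 4.
The 2 values of 75 occupy positions 5–6 → each gets rank 6.
B has value 45 units → rank 4.

4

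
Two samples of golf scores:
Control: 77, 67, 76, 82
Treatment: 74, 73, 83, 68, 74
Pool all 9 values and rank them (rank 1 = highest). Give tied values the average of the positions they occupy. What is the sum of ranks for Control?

Sorted (descending): 83, 82, 77, 76, 74, 74, 73, 68, 67
The 2 values of 74 occupy positions 5–6 → average rank (5+6)/2 = 5.5.
Control values → pooled ranks: 77→3, 67→9, 76→4, 82→2
Rank sum = 3 + 9 + 4 + 2 = 18

18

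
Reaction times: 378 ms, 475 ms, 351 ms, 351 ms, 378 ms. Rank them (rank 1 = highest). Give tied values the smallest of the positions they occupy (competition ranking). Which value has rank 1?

Sorted (descending): 475, 378, 378, 351, 351
The 2 values of 378 occupy positions 2–3 → each gets rank 2.
The 2 values of 351 occupy positions 4–5 → each gets rank 4.
Rank 1 → value 475.

475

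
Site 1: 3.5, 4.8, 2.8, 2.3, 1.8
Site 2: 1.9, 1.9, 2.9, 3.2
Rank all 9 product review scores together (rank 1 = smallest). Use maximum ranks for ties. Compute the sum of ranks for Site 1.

Sorted (ascending): 1.8, 1.9, 1.9, 2.3, 2.8, 2.9, 3.2, 3.5, 4.8
The 2 values of 1.9 occupy positions 2–3 → each gets rank 3.
Site 1 values → pooled ranks: 3.5→8, 4.8→9, 2.8→5, 2.3→4, 1.8→1
Rank sum = 8 + 9 + 5 + 4 + 1 = 27

27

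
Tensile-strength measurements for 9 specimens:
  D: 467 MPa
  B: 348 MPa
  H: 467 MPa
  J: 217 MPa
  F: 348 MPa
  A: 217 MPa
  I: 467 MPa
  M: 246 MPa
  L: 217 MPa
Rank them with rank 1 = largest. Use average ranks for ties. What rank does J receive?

8

Sorted (descending): 467, 467, 467, 348, 348, 246, 217, 217, 217
The 3 values of 467 occupy positions 1–3 → average rank 2.
The 2 values of 348 occupy positions 4–5 → average rank (4+5)/2 = 4.5.
The 3 values of 217 occupy positions 7–9 → average rank 8.
J has value 217 MPa → rank 8.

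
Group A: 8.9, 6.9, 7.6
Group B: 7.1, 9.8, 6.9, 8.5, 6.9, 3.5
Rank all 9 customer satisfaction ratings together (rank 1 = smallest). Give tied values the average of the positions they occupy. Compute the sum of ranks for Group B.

Sorted (ascending): 3.5, 6.9, 6.9, 6.9, 7.1, 7.6, 8.5, 8.9, 9.8
The 3 values of 6.9 occupy positions 2–4 → average rank 3.
Group B values → pooled ranks: 7.1→5, 9.8→9, 6.9→3, 8.5→7, 6.9→3, 3.5→1
Rank sum = 5 + 9 + 3 + 7 + 3 + 1 = 28

28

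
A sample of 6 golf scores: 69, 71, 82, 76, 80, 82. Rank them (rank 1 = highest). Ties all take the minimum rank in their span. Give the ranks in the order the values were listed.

6, 5, 1, 4, 3, 1

Sorted (descending): 82, 82, 80, 76, 71, 69
The 2 values of 82 occupy positions 1–2 → each gets rank 1.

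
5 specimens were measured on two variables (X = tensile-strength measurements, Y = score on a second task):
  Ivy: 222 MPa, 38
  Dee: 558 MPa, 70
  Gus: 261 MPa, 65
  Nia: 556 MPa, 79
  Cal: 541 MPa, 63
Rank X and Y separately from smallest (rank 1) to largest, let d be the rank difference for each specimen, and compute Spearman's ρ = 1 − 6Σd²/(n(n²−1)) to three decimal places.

0.800

Ranks of variable 1: 1, 5, 2, 4, 3
Ranks of variable 2: 1, 4, 3, 5, 2
d = r₁ − r₂: 0, 1, -1, -1, 1
d²: 0, 1, 1, 1, 1; Σd² = 4
ρ = 1 − 6·4/(5·24) = 1 − 24/120 = 0.800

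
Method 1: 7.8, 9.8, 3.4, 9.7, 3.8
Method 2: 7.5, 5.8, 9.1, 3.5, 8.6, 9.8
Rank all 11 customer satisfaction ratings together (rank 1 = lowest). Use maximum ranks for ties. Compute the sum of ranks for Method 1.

30

Sorted (ascending): 3.4, 3.5, 3.8, 5.8, 7.5, 7.8, 8.6, 9.1, 9.7, 9.8, 9.8
The 2 values of 9.8 occupy positions 10–11 → each gets rank 11.
Method 1 values → pooled ranks: 7.8→6, 9.8→11, 3.4→1, 9.7→9, 3.8→3
Rank sum = 6 + 11 + 1 + 9 + 3 = 30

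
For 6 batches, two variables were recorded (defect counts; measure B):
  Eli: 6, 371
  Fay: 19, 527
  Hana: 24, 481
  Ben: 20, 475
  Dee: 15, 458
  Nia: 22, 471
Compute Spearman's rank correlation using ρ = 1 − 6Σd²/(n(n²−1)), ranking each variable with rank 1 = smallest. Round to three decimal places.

0.600

Ranks of variable 1: 1, 3, 6, 4, 2, 5
Ranks of variable 2: 1, 6, 5, 4, 2, 3
d = r₁ − r₂: 0, -3, 1, 0, 0, 2
d²: 0, 9, 1, 0, 0, 4; Σd² = 14
ρ = 1 − 6·14/(6·35) = 1 − 84/210 = 0.600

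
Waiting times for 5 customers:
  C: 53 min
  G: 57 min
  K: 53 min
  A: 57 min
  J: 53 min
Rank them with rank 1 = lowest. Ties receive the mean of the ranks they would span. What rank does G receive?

4.5

Sorted (ascending): 53, 53, 53, 57, 57
The 3 values of 53 occupy positions 1–3 → average rank 2.
The 2 values of 57 occupy positions 4–5 → average rank (4+5)/2 = 4.5.
G has value 57 min → rank 4.5.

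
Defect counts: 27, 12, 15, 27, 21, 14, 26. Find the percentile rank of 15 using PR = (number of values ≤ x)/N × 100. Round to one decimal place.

42.9

N = 7.
Strictly below 15: 2. Equal to 15: 1.
PR = 3/7 × 100 = 42.9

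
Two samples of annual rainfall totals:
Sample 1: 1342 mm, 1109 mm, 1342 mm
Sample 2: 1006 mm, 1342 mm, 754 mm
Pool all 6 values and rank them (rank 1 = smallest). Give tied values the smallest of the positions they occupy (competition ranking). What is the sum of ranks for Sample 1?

Sorted (ascending): 754, 1006, 1109, 1342, 1342, 1342
The 3 values of 1342 occupy positions 4–6 → each gets rank 4.
Sample 1 values → pooled ranks: 1342→4, 1109→3, 1342→4
Rank sum = 4 + 3 + 4 = 11

11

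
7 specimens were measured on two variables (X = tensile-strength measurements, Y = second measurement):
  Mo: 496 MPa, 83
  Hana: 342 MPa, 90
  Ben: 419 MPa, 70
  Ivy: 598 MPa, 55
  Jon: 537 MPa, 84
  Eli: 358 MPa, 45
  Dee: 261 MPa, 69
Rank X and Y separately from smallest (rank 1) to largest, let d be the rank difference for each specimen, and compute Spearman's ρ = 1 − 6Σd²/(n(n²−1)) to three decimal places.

-0.036

Ranks of variable 1: 5, 2, 4, 7, 6, 3, 1
Ranks of variable 2: 5, 7, 4, 2, 6, 1, 3
d = r₁ − r₂: 0, -5, 0, 5, 0, 2, -2
d²: 0, 25, 0, 25, 0, 4, 4; Σd² = 58
ρ = 1 − 6·58/(7·48) = 1 − 348/336 = -0.036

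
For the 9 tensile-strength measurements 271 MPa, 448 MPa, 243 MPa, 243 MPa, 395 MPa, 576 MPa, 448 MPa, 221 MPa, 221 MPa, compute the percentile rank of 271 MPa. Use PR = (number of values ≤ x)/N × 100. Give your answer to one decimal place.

N = 9.
Strictly below 271: 4. Equal to 271: 1.
PR = 5/9 × 100 = 55.6

55.6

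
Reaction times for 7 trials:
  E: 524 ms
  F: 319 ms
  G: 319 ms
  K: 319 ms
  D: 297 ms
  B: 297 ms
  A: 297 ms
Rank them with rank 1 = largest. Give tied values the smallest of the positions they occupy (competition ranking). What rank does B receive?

5

Sorted (descending): 524, 319, 319, 319, 297, 297, 297
The 3 values of 319 occupy positions 2–4 → each gets rank 2.
The 3 values of 297 occupy positions 5–7 → each gets rank 5.
B has value 297 ms → rank 5.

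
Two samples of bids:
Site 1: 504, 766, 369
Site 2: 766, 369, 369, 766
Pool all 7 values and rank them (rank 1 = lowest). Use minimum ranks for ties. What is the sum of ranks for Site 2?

12

Sorted (ascending): 369, 369, 369, 504, 766, 766, 766
The 3 values of 369 occupy positions 1–3 → each gets rank 1.
The 3 values of 766 occupy positions 5–7 → each gets rank 5.
Site 2 values → pooled ranks: 766→5, 369→1, 369→1, 766→5
Rank sum = 5 + 1 + 1 + 5 = 12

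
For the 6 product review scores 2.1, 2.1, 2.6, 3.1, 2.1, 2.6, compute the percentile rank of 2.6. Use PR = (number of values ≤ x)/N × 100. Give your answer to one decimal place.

83.3

N = 6.
Strictly below 2.6: 3. Equal to 2.6: 2.
PR = 5/6 × 100 = 83.3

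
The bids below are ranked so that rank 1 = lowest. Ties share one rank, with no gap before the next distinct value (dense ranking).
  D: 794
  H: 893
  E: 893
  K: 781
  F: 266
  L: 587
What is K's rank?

Sorted (ascending): 266, 587, 781, 794, 893, 893
The 2 values of 893 share dense rank 5.
Remaining distinct values take the next consecutive integers.
K has value 781 → rank 3.

3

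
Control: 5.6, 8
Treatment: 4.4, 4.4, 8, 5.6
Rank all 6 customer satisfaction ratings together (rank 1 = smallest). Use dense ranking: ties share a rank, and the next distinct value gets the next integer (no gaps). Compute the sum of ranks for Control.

Sorted (ascending): 4.4, 4.4, 5.6, 5.6, 8, 8
The 2 values of 4.4 share dense rank 1.
The 2 values of 5.6 share dense rank 2.
The 2 values of 8 share dense rank 3.
Control values → pooled ranks: 5.6→2, 8→3
Rank sum = 2 + 3 = 5

5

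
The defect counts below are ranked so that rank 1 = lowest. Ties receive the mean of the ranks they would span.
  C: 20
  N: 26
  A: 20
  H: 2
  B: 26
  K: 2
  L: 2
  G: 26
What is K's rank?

2

Sorted (ascending): 2, 2, 2, 20, 20, 26, 26, 26
The 3 values of 2 occupy positions 1–3 → average rank 2.
The 2 values of 20 occupy positions 4–5 → average rank (4+5)/2 = 4.5.
The 3 values of 26 occupy positions 6–8 → average rank 7.
K has value 2 → rank 2.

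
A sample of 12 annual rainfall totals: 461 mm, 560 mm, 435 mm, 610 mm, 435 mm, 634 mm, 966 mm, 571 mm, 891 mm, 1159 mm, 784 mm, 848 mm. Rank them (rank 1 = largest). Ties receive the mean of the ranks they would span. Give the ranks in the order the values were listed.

10, 9, 11.5, 7, 11.5, 6, 2, 8, 3, 1, 5, 4

Sorted (descending): 1159, 966, 891, 848, 784, 634, 610, 571, 560, 461, 435, 435
The 2 values of 435 occupy positions 11–12 → average rank (11+12)/2 = 11.5.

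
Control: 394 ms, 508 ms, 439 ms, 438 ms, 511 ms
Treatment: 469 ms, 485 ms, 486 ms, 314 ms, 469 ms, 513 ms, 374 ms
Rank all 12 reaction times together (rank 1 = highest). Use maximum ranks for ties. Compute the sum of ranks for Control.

32

Sorted (descending): 513, 511, 508, 486, 485, 469, 469, 439, 438, 394, 374, 314
The 2 values of 469 occupy positions 6–7 → each gets rank 7.
Control values → pooled ranks: 394→10, 508→3, 439→8, 438→9, 511→2
Rank sum = 10 + 3 + 8 + 9 + 2 = 32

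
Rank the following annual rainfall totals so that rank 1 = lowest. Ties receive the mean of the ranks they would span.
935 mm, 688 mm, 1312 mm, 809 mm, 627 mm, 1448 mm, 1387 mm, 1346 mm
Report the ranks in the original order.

4, 2, 5, 3, 1, 8, 7, 6

Sorted (ascending): 627, 688, 809, 935, 1312, 1346, 1387, 1448
No ties — each value takes its position as its rank.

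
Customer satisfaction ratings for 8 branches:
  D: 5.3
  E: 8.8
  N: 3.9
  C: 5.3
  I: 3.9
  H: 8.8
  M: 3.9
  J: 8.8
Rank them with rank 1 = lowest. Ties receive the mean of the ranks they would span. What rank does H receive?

7

Sorted (ascending): 3.9, 3.9, 3.9, 5.3, 5.3, 8.8, 8.8, 8.8
The 3 values of 3.9 occupy positions 1–3 → average rank 2.
The 2 values of 5.3 occupy positions 4–5 → average rank (4+5)/2 = 4.5.
The 3 values of 8.8 occupy positions 6–8 → average rank 7.
H has value 8.8 → rank 7.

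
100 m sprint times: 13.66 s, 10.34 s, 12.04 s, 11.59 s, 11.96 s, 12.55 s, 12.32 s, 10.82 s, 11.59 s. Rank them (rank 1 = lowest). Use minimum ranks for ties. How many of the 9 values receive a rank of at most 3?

Sorted (ascending): 10.34, 10.82, 11.59, 11.59, 11.96, 12.04, 12.32, 12.55, 13.66
The 2 values of 11.59 occupy positions 3–4 → each gets rank 3.
Ranks ≤ 3: {1, 2, 3, 3} → 4 values.

4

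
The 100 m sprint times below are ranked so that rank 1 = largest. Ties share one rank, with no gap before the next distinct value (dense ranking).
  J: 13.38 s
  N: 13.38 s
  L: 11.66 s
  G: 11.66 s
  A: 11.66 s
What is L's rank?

Sorted (descending): 13.38, 13.38, 11.66, 11.66, 11.66
The 2 values of 13.38 share dense rank 1.
The 3 values of 11.66 share dense rank 2.
L has value 11.66 s → rank 2.

2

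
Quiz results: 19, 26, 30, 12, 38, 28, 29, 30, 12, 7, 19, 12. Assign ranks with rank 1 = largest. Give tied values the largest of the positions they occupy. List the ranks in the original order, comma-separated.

Sorted (descending): 38, 30, 30, 29, 28, 26, 19, 19, 12, 12, 12, 7
The 2 values of 30 occupy positions 2–3 → each gets rank 3.
The 2 values of 19 occupy positions 7–8 → each gets rank 8.
The 3 values of 12 occupy positions 9–11 → each gets rank 11.

8, 6, 3, 11, 1, 5, 4, 3, 11, 12, 8, 11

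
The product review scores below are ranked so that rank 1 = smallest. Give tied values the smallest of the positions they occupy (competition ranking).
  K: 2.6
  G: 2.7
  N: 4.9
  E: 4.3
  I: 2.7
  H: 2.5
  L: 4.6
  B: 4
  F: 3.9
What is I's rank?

3

Sorted (ascending): 2.5, 2.6, 2.7, 2.7, 3.9, 4, 4.3, 4.6, 4.9
The 2 values of 2.7 occupy positions 3–4 → each gets rank 3.
I has value 2.7 → rank 3.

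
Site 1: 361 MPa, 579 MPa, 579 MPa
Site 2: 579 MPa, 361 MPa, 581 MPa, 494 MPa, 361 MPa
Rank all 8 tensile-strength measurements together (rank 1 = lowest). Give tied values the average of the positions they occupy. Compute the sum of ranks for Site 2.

Sorted (ascending): 361, 361, 361, 494, 579, 579, 579, 581
The 3 values of 361 occupy positions 1–3 → average rank 2.
The 3 values of 579 occupy positions 5–7 → average rank 6.
Site 2 values → pooled ranks: 579→6, 361→2, 581→8, 494→4, 361→2
Rank sum = 6 + 2 + 8 + 4 + 2 = 22

22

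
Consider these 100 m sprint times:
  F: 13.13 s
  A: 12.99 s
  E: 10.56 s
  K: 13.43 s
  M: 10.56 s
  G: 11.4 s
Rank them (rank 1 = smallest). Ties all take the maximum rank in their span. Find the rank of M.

Sorted (ascending): 10.56, 10.56, 11.4, 12.99, 13.13, 13.43
The 2 values of 10.56 occupy positions 1–2 → each gets rank 2.
M has value 10.56 s → rank 2.

2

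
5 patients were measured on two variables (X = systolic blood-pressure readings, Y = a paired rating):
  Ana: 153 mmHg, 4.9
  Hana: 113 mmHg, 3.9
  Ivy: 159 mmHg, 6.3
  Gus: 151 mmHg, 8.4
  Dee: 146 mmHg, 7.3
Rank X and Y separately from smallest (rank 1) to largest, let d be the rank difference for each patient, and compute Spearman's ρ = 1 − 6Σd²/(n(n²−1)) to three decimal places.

Ranks of variable 1: 4, 1, 5, 3, 2
Ranks of variable 2: 2, 1, 3, 5, 4
d = r₁ − r₂: 2, 0, 2, -2, -2
d²: 4, 0, 4, 4, 4; Σd² = 16
ρ = 1 − 6·16/(5·24) = 1 − 96/120 = 0.200

0.200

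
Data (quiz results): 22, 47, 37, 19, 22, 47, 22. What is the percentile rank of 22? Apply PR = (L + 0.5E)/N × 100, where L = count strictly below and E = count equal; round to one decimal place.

35.7

N = 7.
Strictly below 22: 1. Equal to 22: 3.
PR = (1 + 0.5·3)/7 × 100 = 35.7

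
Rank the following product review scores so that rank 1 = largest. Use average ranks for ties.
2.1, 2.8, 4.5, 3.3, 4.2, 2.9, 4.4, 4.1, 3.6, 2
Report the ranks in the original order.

9, 8, 1, 6, 3, 7, 2, 4, 5, 10

Sorted (descending): 4.5, 4.4, 4.2, 4.1, 3.6, 3.3, 2.9, 2.8, 2.1, 2
No ties — each value takes its position as its rank.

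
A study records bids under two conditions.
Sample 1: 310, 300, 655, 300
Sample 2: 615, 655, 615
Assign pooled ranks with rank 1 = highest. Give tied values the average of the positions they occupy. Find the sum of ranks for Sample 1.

Sorted (descending): 655, 655, 615, 615, 310, 300, 300
The 2 values of 655 occupy positions 1–2 → average rank (1+2)/2 = 1.5.
The 2 values of 615 occupy positions 3–4 → average rank (3+4)/2 = 3.5.
The 2 values of 300 occupy positions 6–7 → average rank (6+7)/2 = 6.5.
Sample 1 values → pooled ranks: 310→5, 300→6.5, 655→1.5, 300→6.5
Rank sum = 5 + 6.5 + 1.5 + 6.5 = 19.5

19.5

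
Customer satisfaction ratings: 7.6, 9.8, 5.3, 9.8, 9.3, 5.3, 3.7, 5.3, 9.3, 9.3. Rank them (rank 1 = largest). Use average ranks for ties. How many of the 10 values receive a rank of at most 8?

Sorted (descending): 9.8, 9.8, 9.3, 9.3, 9.3, 7.6, 5.3, 5.3, 5.3, 3.7
The 2 values of 9.8 occupy positions 1–2 → average rank (1+2)/2 = 1.5.
The 3 values of 9.3 occupy positions 3–5 → average rank 4.
The 3 values of 5.3 occupy positions 7–9 → average rank 8.
Ranks ≤ 8: {1.5, 1.5, 4, 4, 4, 6, 8, 8, 8} → 9 values.

9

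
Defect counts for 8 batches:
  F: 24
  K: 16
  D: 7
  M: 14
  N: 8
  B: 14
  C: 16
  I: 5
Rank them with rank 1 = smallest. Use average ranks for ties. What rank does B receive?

Sorted (ascending): 5, 7, 8, 14, 14, 16, 16, 24
The 2 values of 14 occupy positions 4–5 → average rank (4+5)/2 = 4.5.
The 2 values of 16 occupy positions 6–7 → average rank (6+7)/2 = 6.5.
B has value 14 → rank 4.5.

4.5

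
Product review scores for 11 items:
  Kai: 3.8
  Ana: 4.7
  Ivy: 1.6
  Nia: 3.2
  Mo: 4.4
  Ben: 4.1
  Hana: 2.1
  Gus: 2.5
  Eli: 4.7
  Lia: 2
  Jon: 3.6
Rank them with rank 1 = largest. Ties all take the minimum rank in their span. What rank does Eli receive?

Sorted (descending): 4.7, 4.7, 4.4, 4.1, 3.8, 3.6, 3.2, 2.5, 2.1, 2, 1.6
The 2 values of 4.7 occupy positions 1–2 → each gets rank 1.
Eli has value 4.7 → rank 1.

1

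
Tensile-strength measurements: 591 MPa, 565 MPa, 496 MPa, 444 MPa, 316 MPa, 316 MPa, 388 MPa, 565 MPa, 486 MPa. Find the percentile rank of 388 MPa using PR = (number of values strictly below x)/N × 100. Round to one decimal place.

22.2

N = 9.
Strictly below 388: 2. Equal to 388: 1.
PR = 2/9 × 100 = 22.2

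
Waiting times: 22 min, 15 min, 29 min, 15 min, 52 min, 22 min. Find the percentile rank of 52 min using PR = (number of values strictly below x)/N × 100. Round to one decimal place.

83.3

N = 6.
Strictly below 52: 5. Equal to 52: 1.
PR = 5/6 × 100 = 83.3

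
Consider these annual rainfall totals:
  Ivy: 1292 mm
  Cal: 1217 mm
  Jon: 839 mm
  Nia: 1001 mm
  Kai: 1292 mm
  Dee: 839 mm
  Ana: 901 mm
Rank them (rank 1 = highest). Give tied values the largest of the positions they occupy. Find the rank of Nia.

Sorted (descending): 1292, 1292, 1217, 1001, 901, 839, 839
The 2 values of 1292 occupy positions 1–2 → each gets rank 2.
The 2 values of 839 occupy positions 6–7 → each gets rank 7.
Nia has value 1001 mm → rank 4.

4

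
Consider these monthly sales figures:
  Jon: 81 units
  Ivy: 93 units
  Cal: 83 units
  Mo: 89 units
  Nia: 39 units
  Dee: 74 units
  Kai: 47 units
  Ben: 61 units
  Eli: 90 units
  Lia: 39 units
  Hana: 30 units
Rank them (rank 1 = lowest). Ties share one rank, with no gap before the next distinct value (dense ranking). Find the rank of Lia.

Sorted (ascending): 30, 39, 39, 47, 61, 74, 81, 83, 89, 90, 93
The 2 values of 39 share dense rank 2.
Remaining distinct values take the next consecutive integers.
Lia has value 39 units → rank 2.

2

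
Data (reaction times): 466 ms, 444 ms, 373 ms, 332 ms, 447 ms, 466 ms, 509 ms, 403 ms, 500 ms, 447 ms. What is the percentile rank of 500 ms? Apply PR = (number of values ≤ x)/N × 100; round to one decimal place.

N = 10.
Strictly below 500: 8. Equal to 500: 1.
PR = 9/10 × 100 = 90.0

90.0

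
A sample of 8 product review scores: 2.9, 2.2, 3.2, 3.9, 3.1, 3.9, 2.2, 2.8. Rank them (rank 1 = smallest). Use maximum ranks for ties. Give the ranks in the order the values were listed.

Sorted (ascending): 2.2, 2.2, 2.8, 2.9, 3.1, 3.2, 3.9, 3.9
The 2 values of 2.2 occupy positions 1–2 → each gets rank 2.
The 2 values of 3.9 occupy positions 7–8 → each gets rank 8.

4, 2, 6, 8, 5, 8, 2, 3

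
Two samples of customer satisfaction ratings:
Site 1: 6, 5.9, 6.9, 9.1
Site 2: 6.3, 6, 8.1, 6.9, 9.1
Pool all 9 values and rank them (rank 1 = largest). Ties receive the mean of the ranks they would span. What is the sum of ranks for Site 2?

Sorted (descending): 9.1, 9.1, 8.1, 6.9, 6.9, 6.3, 6, 6, 5.9
The 2 values of 9.1 occupy positions 1–2 → average rank (1+2)/2 = 1.5.
The 2 values of 6.9 occupy positions 4–5 → average rank (4+5)/2 = 4.5.
The 2 values of 6 occupy positions 7–8 → average rank (7+8)/2 = 7.5.
Site 2 values → pooled ranks: 6.3→6, 6→7.5, 8.1→3, 6.9→4.5, 9.1→1.5
Rank sum = 6 + 7.5 + 3 + 4.5 + 1.5 = 22.5

22.5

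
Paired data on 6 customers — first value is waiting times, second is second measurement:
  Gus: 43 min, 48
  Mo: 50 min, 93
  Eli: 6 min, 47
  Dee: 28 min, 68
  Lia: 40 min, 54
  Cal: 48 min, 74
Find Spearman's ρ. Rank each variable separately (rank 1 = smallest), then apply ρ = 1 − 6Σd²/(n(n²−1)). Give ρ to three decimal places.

0.771

Ranks of variable 1: 4, 6, 1, 2, 3, 5
Ranks of variable 2: 2, 6, 1, 4, 3, 5
d = r₁ − r₂: 2, 0, 0, -2, 0, 0
d²: 4, 0, 0, 4, 0, 0; Σd² = 8
ρ = 1 − 6·8/(6·35) = 1 − 48/210 = 0.771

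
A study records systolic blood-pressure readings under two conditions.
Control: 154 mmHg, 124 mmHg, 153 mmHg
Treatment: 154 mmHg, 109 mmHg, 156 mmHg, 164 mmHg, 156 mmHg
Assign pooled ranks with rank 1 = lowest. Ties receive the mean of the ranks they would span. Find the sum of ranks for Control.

Sorted (ascending): 109, 124, 153, 154, 154, 156, 156, 164
The 2 values of 154 occupy positions 4–5 → average rank (4+5)/2 = 4.5.
The 2 values of 156 occupy positions 6–7 → average rank (6+7)/2 = 6.5.
Control values → pooled ranks: 154→4.5, 124→2, 153→3
Rank sum = 4.5 + 2 + 3 = 9.5

9.5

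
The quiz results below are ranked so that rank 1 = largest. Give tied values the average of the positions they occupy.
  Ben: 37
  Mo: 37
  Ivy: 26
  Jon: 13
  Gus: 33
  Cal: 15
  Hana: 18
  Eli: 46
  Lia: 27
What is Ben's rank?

2.5

Sorted (descending): 46, 37, 37, 33, 27, 26, 18, 15, 13
The 2 values of 37 occupy positions 2–3 → average rank (2+3)/2 = 2.5.
Ben has value 37 → rank 2.5.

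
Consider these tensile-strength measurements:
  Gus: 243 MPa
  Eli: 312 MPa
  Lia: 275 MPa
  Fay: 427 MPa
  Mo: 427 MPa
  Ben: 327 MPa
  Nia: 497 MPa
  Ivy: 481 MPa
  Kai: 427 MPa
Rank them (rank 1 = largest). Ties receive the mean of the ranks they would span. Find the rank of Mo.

4

Sorted (descending): 497, 481, 427, 427, 427, 327, 312, 275, 243
The 3 values of 427 occupy positions 3–5 → average rank 4.
Mo has value 427 MPa → rank 4.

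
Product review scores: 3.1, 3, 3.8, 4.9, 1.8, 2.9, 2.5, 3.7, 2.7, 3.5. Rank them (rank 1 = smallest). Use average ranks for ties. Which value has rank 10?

Sorted (ascending): 1.8, 2.5, 2.7, 2.9, 3, 3.1, 3.5, 3.7, 3.8, 4.9
No ties — each value takes its position as its rank.
Rank 10 → value 4.9.

4.9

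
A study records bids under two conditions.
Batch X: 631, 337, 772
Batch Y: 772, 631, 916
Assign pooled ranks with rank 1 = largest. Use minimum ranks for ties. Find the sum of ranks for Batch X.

12

Sorted (descending): 916, 772, 772, 631, 631, 337
The 2 values of 772 occupy positions 2–3 → each gets rank 2.
The 2 values of 631 occupy positions 4–5 → each gets rank 4.
Batch X values → pooled ranks: 631→4, 337→6, 772→2
Rank sum = 4 + 6 + 2 = 12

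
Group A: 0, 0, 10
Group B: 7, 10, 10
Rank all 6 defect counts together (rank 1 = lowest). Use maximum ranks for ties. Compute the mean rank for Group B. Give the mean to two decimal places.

Sorted (ascending): 0, 0, 7, 10, 10, 10
The 2 values of 0 occupy positions 1–2 → each gets rank 2.
The 3 values of 10 occupy positions 4–6 → each gets rank 6.
Group B values → pooled ranks: 7→3, 10→6, 10→6
Mean rank = (3 + 6 + 6) / 3 = 5.00

5.00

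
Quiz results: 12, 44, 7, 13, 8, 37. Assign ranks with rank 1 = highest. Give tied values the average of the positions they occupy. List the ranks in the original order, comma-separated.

Sorted (descending): 44, 37, 13, 12, 8, 7
No ties — each value takes its position as its rank.

4, 1, 6, 3, 5, 2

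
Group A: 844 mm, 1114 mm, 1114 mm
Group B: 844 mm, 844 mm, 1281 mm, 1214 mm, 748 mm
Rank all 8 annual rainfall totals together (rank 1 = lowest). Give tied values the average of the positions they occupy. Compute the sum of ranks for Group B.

22

Sorted (ascending): 748, 844, 844, 844, 1114, 1114, 1214, 1281
The 3 values of 844 occupy positions 2–4 → average rank 3.
The 2 values of 1114 occupy positions 5–6 → average rank (5+6)/2 = 5.5.
Group B values → pooled ranks: 844→3, 844→3, 1281→8, 1214→7, 748→1
Rank sum = 3 + 3 + 8 + 7 + 1 = 22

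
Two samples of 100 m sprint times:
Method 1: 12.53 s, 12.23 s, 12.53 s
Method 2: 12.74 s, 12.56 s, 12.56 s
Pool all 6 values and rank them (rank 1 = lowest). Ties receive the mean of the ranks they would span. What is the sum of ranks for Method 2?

Sorted (ascending): 12.23, 12.53, 12.53, 12.56, 12.56, 12.74
The 2 values of 12.53 occupy positions 2–3 → average rank (2+3)/2 = 2.5.
The 2 values of 12.56 occupy positions 4–5 → average rank (4+5)/2 = 4.5.
Method 2 values → pooled ranks: 12.74→6, 12.56→4.5, 12.56→4.5
Rank sum = 6 + 4.5 + 4.5 = 15

15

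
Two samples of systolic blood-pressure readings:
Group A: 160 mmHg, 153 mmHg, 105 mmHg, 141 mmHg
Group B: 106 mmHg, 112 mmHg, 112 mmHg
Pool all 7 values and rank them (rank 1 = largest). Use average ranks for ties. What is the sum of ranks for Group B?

15

Sorted (descending): 160, 153, 141, 112, 112, 106, 105
The 2 values of 112 occupy positions 4–5 → average rank (4+5)/2 = 4.5.
Group B values → pooled ranks: 106→6, 112→4.5, 112→4.5
Rank sum = 6 + 4.5 + 4.5 = 15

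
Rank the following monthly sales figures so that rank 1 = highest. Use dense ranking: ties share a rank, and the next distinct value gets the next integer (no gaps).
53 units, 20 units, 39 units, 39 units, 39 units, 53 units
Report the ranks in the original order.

Sorted (descending): 53, 53, 39, 39, 39, 20
The 2 values of 53 share dense rank 1.
The 3 values of 39 share dense rank 2.
Remaining distinct values take the next consecutive integers.

1, 3, 2, 2, 2, 1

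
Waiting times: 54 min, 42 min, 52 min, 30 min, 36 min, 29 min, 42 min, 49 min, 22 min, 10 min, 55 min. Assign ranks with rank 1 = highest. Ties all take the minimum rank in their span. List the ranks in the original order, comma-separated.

Sorted (descending): 55, 54, 52, 49, 42, 42, 36, 30, 29, 22, 10
The 2 values of 42 occupy positions 5–6 → each gets rank 5.

2, 5, 3, 8, 7, 9, 5, 4, 10, 11, 1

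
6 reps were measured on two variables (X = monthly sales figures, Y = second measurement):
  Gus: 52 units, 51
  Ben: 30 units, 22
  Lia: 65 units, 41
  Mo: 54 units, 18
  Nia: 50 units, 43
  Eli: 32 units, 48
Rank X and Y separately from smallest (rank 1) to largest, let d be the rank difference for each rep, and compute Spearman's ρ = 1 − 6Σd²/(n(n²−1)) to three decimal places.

Ranks of variable 1: 4, 1, 6, 5, 3, 2
Ranks of variable 2: 6, 2, 3, 1, 4, 5
d = r₁ − r₂: -2, -1, 3, 4, -1, -3
d²: 4, 1, 9, 16, 1, 9; Σd² = 40
ρ = 1 − 6·40/(6·35) = 1 − 240/210 = -0.143

-0.143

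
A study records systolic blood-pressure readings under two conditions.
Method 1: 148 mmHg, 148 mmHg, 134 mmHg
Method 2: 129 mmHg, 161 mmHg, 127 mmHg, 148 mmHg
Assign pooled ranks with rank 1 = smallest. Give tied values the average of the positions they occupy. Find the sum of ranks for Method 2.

15

Sorted (ascending): 127, 129, 134, 148, 148, 148, 161
The 3 values of 148 occupy positions 4–6 → average rank 5.
Method 2 values → pooled ranks: 129→2, 161→7, 127→1, 148→5
Rank sum = 2 + 7 + 1 + 5 = 15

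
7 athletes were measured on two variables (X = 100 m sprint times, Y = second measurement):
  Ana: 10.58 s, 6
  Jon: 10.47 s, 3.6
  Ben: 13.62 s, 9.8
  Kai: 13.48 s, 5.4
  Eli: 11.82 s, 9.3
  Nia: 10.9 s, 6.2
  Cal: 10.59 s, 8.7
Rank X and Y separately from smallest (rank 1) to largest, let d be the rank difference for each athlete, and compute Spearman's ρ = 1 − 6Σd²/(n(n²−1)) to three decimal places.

Ranks of variable 1: 2, 1, 7, 6, 5, 4, 3
Ranks of variable 2: 3, 1, 7, 2, 6, 4, 5
d = r₁ − r₂: -1, 0, 0, 4, -1, 0, -2
d²: 1, 0, 0, 16, 1, 0, 4; Σd² = 22
ρ = 1 − 6·22/(7·48) = 1 − 132/336 = 0.607

0.607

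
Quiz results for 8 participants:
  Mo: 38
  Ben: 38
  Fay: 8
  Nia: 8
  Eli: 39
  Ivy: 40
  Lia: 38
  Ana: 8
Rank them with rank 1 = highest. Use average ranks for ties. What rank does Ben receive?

Sorted (descending): 40, 39, 38, 38, 38, 8, 8, 8
The 3 values of 38 occupy positions 3–5 → average rank 4.
The 3 values of 8 occupy positions 6–8 → average rank 7.
Ben has value 38 → rank 4.

4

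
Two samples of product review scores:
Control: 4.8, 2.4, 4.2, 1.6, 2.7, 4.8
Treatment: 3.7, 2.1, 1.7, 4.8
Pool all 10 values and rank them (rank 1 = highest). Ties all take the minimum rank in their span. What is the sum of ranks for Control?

Sorted (descending): 4.8, 4.8, 4.8, 4.2, 3.7, 2.7, 2.4, 2.1, 1.7, 1.6
The 3 values of 4.8 occupy positions 1–3 → each gets rank 1.
Control values → pooled ranks: 4.8→1, 2.4→7, 4.2→4, 1.6→10, 2.7→6, 4.8→1
Rank sum = 1 + 7 + 4 + 10 + 6 + 1 = 29

29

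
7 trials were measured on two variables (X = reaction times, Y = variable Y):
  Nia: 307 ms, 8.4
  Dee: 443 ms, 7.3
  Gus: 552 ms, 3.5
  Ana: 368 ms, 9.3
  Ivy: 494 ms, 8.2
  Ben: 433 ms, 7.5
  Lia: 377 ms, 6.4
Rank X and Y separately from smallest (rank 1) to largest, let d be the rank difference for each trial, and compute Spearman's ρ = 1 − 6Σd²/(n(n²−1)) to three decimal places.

-0.643

Ranks of variable 1: 1, 5, 7, 2, 6, 4, 3
Ranks of variable 2: 6, 3, 1, 7, 5, 4, 2
d = r₁ − r₂: -5, 2, 6, -5, 1, 0, 1
d²: 25, 4, 36, 25, 1, 0, 1; Σd² = 92
ρ = 1 − 6·92/(7·48) = 1 − 552/336 = -0.643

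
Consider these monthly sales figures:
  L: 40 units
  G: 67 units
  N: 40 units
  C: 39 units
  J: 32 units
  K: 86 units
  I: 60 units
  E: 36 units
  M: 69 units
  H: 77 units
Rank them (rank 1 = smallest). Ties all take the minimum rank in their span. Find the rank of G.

7

Sorted (ascending): 32, 36, 39, 40, 40, 60, 67, 69, 77, 86
The 2 values of 40 occupy positions 4–5 → each gets rank 4.
G has value 67 units → rank 7.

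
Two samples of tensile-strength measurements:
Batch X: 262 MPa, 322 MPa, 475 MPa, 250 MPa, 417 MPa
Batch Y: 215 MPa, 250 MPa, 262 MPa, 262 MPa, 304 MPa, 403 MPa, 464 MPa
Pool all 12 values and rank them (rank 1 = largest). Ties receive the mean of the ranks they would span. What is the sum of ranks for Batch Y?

Sorted (descending): 475, 464, 417, 403, 322, 304, 262, 262, 262, 250, 250, 215
The 3 values of 262 occupy positions 7–9 → average rank 8.
The 2 values of 250 occupy positions 10–11 → average rank (10+11)/2 = 10.5.
Batch Y values → pooled ranks: 215→12, 250→10.5, 262→8, 262→8, 304→6, 403→4, 464→2
Rank sum = 12 + 10.5 + 8 + 8 + 6 + 4 + 2 = 50.5

50.5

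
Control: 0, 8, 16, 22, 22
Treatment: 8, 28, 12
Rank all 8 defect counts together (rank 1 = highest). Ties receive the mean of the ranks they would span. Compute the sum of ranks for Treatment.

12.5

Sorted (descending): 28, 22, 22, 16, 12, 8, 8, 0
The 2 values of 22 occupy positions 2–3 → average rank (2+3)/2 = 2.5.
The 2 values of 8 occupy positions 6–7 → average rank (6+7)/2 = 6.5.
Treatment values → pooled ranks: 8→6.5, 28→1, 12→5
Rank sum = 6.5 + 1 + 5 = 12.5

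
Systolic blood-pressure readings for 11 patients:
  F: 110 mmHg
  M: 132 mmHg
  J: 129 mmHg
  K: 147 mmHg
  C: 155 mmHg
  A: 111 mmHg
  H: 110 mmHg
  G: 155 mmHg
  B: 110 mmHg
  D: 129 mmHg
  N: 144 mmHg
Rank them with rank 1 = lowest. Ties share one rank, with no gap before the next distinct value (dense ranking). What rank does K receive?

Sorted (ascending): 110, 110, 110, 111, 129, 129, 132, 144, 147, 155, 155
The 3 values of 110 share dense rank 1.
The 2 values of 129 share dense rank 3.
The 2 values of 155 share dense rank 7.
Remaining distinct values take the next consecutive integers.
K has value 147 mmHg → rank 6.

6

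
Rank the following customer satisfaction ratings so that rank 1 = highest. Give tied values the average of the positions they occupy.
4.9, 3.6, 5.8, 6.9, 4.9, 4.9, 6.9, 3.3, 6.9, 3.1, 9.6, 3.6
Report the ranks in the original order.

7, 9.5, 5, 3, 7, 7, 3, 11, 3, 12, 1, 9.5

Sorted (descending): 9.6, 6.9, 6.9, 6.9, 5.8, 4.9, 4.9, 4.9, 3.6, 3.6, 3.3, 3.1
The 3 values of 6.9 occupy positions 2–4 → average rank 3.
The 3 values of 4.9 occupy positions 6–8 → average rank 7.
The 2 values of 3.6 occupy positions 9–10 → average rank (9+10)/2 = 9.5.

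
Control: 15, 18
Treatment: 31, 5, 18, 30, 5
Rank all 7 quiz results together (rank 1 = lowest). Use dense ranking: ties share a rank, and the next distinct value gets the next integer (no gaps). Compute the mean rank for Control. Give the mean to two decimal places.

2.50

Sorted (ascending): 5, 5, 15, 18, 18, 30, 31
The 2 values of 5 share dense rank 1.
The 2 values of 18 share dense rank 3.
Remaining distinct values take the next consecutive integers.
Control values → pooled ranks: 15→2, 18→3
Mean rank = (2 + 3) / 2 = 2.50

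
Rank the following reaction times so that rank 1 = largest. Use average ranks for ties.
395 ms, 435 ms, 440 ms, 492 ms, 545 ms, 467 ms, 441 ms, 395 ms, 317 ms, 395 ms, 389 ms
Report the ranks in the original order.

8, 6, 5, 2, 1, 3, 4, 8, 11, 8, 10

Sorted (descending): 545, 492, 467, 441, 440, 435, 395, 395, 395, 389, 317
The 3 values of 395 occupy positions 7–9 → average rank 8.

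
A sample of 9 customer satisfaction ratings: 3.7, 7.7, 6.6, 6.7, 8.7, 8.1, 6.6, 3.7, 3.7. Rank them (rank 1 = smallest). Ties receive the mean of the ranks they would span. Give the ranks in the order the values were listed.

Sorted (ascending): 3.7, 3.7, 3.7, 6.6, 6.6, 6.7, 7.7, 8.1, 8.7
The 3 values of 3.7 occupy positions 1–3 → average rank 2.
The 2 values of 6.6 occupy positions 4–5 → average rank (4+5)/2 = 4.5.

2, 7, 4.5, 6, 9, 8, 4.5, 2, 2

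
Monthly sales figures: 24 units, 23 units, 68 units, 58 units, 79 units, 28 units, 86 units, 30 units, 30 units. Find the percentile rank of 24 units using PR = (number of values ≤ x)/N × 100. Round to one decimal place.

22.2

N = 9.
Strictly below 24: 1. Equal to 24: 1.
PR = 2/9 × 100 = 22.2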